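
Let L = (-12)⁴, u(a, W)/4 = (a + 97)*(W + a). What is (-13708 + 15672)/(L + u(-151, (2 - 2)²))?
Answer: 491/13338 ≈ 0.036812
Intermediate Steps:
u(a, W) = 4*(97 + a)*(W + a) (u(a, W) = 4*((a + 97)*(W + a)) = 4*((97 + a)*(W + a)) = 4*(97 + a)*(W + a))
L = 20736
(-13708 + 15672)/(L + u(-151, (2 - 2)²)) = (-13708 + 15672)/(20736 + (4*(-151)² + 388*(2 - 2)² + 388*(-151) + 4*(2 - 2)²*(-151))) = 1964/(20736 + (4*22801 + 388*0² - 58588 + 4*0²*(-151))) = 1964/(20736 + (91204 + 388*0 - 58588 + 4*0*(-151))) = 1964/(20736 + (91204 + 0 - 58588 + 0)) = 1964/(20736 + 32616) = 1964/53352 = 1964*(1/53352) = 491/13338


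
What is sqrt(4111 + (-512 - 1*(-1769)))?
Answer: 2*sqrt(1342) ≈ 73.267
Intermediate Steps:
sqrt(4111 + (-512 - 1*(-1769))) = sqrt(4111 + (-512 + 1769)) = sqrt(4111 + 1257) = sqrt(5368) = 2*sqrt(1342)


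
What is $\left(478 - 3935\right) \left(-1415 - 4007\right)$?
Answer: $18743854$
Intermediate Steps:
$\left(478 - 3935\right) \left(-1415 - 4007\right) = \left(-3457\right) \left(-5422\right) = 18743854$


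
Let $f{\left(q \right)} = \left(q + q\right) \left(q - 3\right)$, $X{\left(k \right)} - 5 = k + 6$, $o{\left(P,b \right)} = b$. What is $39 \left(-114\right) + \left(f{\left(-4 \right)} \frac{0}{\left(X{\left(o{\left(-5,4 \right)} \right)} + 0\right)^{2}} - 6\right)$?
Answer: $-4452$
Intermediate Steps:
$X{\left(k \right)} = 11 + k$ ($X{\left(k \right)} = 5 + \left(k + 6\right) = 5 + \left(6 + k\right) = 11 + k$)
$f{\left(q \right)} = 2 q \left(-3 + q\right)$
$39 \left(-114\right) + \left(f{\left(-4 \right)} \frac{0}{\left(X{\left(o{\left(-5,4 \right)} \right)} + 0\right)^{2}} - 6\right) = 39 \left(-114\right) - \left(6 - 2 \left(-4\right) \left(-3 - 4\right) \frac{0}{\left(\left(11 + 4\right) + 0\right)^{2}}\right) = -4446 - \left(6 - 2 \left(-4\right) \left(-7\right) \frac{0}{\left(15 + 0\right)^{2}}\right) = -4446 - \left(6 - 56 \frac{0}{15^{2}}\right) = -4446 - \left(6 - 56 \cdot \frac{0}{225}\right) = -4446 - \left(6 - 56 \cdot 0 \cdot \frac{1}{225}\right) = -4446 + \left(56 \cdot 0 - 6\right) = -4446 + \left(0 - 6\right) = -4446 - 6 = -4452$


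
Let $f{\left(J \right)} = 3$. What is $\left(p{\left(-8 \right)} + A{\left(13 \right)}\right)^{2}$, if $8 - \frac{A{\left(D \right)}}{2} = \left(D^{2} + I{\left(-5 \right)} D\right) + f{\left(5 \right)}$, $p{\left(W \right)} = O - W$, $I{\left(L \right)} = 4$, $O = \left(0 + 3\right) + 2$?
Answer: $175561$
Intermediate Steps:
$O = 5$ ($O = 3 + 2 = 5$)
$p{\left(W \right)} = 5 - W$
$A{\left(D \right)} = 10 - 8 D - 2 D^{2}$ ($A{\left(D \right)} = 16 - 2 \left(\left(D^{2} + 4 D\right) + 3\right) = 16 - 2 \left(3 + D^{2} + 4 D\right) = 16 - \left(6 + 2 D^{2} + 8 D\right) = 10 - 8 D - 2 D^{2}$)
$\left(p{\left(-8 \right)} + A{\left(13 \right)}\right)^{2} = \left(\left(5 - -8\right) - \left(94 + 338\right)\right)^{2} = \left(\left(5 + 8\right) - 432\right)^{2} = \left(13 - 432\right)^{2} = \left(-419\right)^{2} = 175561$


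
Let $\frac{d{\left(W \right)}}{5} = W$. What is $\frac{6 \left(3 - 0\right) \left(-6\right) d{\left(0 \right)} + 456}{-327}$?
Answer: $- \frac{152}{109} \approx -1.3945$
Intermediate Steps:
$d{\left(W \right)} = 5 W$
$\frac{6 \left(3 - 0\right) \left(-6\right) d{\left(0 \right)} + 456}{-327} = \frac{6 \left(3 - 0\right) \left(-6\right) 5 \cdot 0 + 456}{-327} = - \frac{6 \left(3 + 0\right) \left(-6\right) 0 + 456}{327} = - \frac{6 \cdot 3 \left(-6\right) 0 + 456}{327} = - \frac{18 \left(-6\right) 0 + 456}{327} = - \frac{\left(-108\right) 0 + 456}{327} = - \frac{0 + 456}{327} = \left(- \frac{1}{327}\right) 456 = - \frac{152}{109}$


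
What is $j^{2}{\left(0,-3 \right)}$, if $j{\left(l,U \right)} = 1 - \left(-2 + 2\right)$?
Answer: $1$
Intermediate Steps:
$j{\left(l,U \right)} = 1$ ($j{\left(l,U \right)} = 1 - 0 = 1 + 0 = 1$)
$j^{2}{\left(0,-3 \right)} = 1^{2} = 1$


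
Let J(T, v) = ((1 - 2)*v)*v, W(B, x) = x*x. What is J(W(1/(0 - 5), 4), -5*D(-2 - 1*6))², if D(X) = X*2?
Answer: 40960000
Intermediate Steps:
D(X) = 2*X
W(B, x) = x²
J(T, v) = -v² (J(T, v) = (-v)*v = -v²)
J(W(1/(0 - 5), 4), -5*D(-2 - 1*6))² = (-(-10*(-2 - 1*6))²)² = (-(-10*(-2 - 6))²)² = (-(-10*(-8))²)² = (-(-5*(-16))²)² = (-1*80²)² = (-1*6400)² = (-6400)² = 40960000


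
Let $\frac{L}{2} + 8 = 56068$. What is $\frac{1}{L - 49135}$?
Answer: $\frac{1}{62985} \approx 1.5877 \cdot 10^{-5}$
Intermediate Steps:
$L = 112120$ ($L = -16 + 2 \cdot 56068 = -16 + 112136 = 112120$)
$\frac{1}{L - 49135} = \frac{1}{112120 - 49135} = \frac{1}{62985}$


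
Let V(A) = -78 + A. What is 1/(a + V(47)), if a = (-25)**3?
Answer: -1/15656 ≈ -6.3873e-5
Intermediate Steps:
a = -15625
1/(a + V(47)) = 1/(-15625 + (-78 + 47)) = 1/(-15625 - 31) = 1/(-15656) = -1/15656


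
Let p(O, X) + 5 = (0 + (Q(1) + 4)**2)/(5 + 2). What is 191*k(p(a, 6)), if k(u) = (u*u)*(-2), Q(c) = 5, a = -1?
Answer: -808312/49 ≈ -16496.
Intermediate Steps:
p(O, X) = 46/7 (p(O, X) = -5 + (0 + (5 + 4)**2)/(5 + 2) = -5 + (0 + 9**2)/7 = -5 + (0 + 81)*(1/7) = -5 + 81*(1/7) = -5 + 81/7 = 46/7)
k(u) = -2*u**2 (k(u) = u**2*(-2) = -2*u**2)
191*k(p(a, 6)) = 191*(-2*(46/7)**2) = 191*(-2*2116/49) = 191*(-4232/49) = -808312/49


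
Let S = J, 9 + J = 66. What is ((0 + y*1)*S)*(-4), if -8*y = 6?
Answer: 171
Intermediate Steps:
y = -3/4 (y = -1/8*6 = -3/4 ≈ -0.75000)
J = 57 (J = -9 + 66 = 57)
S = 57
((0 + y*1)*S)*(-4) = ((0 - 3/4*1)*57)*(-4) = ((0 - 3/4)*57)*(-4) = -3/4*57*(-4) = -171/4*(-4) = 171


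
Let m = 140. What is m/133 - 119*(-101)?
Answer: 228381/19 ≈ 12020.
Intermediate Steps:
m/133 - 119*(-101) = 140/133 - 119*(-101) = 140*(1/133) + 12019 = 20/19 + 12019 = 228381/19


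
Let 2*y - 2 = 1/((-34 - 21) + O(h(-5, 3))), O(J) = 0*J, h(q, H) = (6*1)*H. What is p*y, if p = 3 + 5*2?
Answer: 1417/110 ≈ 12.882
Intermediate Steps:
h(q, H) = 6*H
O(J) = 0
y = 109/110 (y = 1 + 1/(2*((-34 - 21) + 0)) = 1 + 1/(2*(-55 + 0)) = 1 + (1/2)/(-55) = 1 + (1/2)*(-1/55) = 1 - 1/110 = 109/110 ≈ 0.99091)
p = 13 (p = 3 + 10 = 13)
p*y = 13*(109/110) = 1417/110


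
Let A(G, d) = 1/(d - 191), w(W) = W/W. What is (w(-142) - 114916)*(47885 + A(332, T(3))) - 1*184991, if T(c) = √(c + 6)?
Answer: -22011556619/4 ≈ -5.5029e+9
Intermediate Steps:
w(W) = 1
T(c) = √(6 + c)
A(G, d) = 1/(-191 + d)
(w(-142) - 114916)*(47885 + A(332, T(3))) - 1*184991 = (1 - 114916)*(47885 + 1/(-191 + √(6 + 3))) - 1*184991 = -114915*(47885 + 1/(-191 + √9)) - 184991 = -114915*(47885 + 1/(-191 + 3)) - 184991 = -114915*(47885 + 1/(-188)) - 184991 = -114915*(47885 - 1/188) - 184991 = -114915*9002379/188 - 184991 = -22010816655/4 - 184991 = -22011556619/4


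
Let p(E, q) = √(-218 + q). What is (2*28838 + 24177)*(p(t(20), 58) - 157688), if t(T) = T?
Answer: -12907235864 + 327412*I*√10 ≈ -1.2907e+10 + 1.0354e+6*I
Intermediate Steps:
(2*28838 + 24177)*(p(t(20), 58) - 157688) = (2*28838 + 24177)*(√(-218 + 58) - 157688) = (57676 + 24177)*(√(-160) - 157688) = 81853*(4*I*√10 - 157688) = 81853*(-157688 + 4*I*√10) = -12907235864 + 327412*I*√10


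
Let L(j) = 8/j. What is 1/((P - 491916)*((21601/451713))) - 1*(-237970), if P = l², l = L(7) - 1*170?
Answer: 38907200444354421/163496240920 ≈ 2.3797e+5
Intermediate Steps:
l = -1182/7 (l = 8/7 - 1*170 = 8*(⅐) - 170 = 8/7 - 170 = -1182/7 ≈ -168.86)
P = 1397124/49 (P = (-1182/7)² = 1397124/49 ≈ 28513.)
1/((P - 491916)*((21601/451713))) - 1*(-237970) = 1/((1397124/49 - 491916)*((21601/451713))) - 1*(-237970) = 1/((-22706760/49)*((21601*(1/451713)))) + 237970 = -49/(22706760*21601/451713) + 237970 = -49/22706760*451713/21601 + 237970 = -7377979/163496240920 + 237970 = 38907200444354421/163496240920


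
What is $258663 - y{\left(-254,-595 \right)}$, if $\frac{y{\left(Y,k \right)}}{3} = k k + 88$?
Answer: $-803676$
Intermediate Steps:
$y{\left(Y,k \right)} = 264 + 3 k^{2}$ ($y{\left(Y,k \right)} = 3 \left(k k + 88\right) = 3 \left(k^{2} + 88\right) = 3 \left(88 + k^{2}\right) = 264 + 3 k^{2}$)
$258663 - y{\left(-254,-595 \right)} = 258663 - \left(264 + 3 \left(-595\right)^{2}\right) = 258663 - \left(264 + 3 \cdot 354025\right) = 258663 - \left(264 + 1062075\right) = 258663 - 1062339 = -803676$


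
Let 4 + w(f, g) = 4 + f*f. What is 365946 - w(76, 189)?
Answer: 360170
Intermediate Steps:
w(f, g) = f² (w(f, g) = -4 + (4 + f*f) = -4 + (4 + f²) = f²)
365946 - w(76, 189) = 365946 - 1*76² = 365946 - 1*5776 = 365946 - 5776 = 360170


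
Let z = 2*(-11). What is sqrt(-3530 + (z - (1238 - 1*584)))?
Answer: I*sqrt(4206) ≈ 64.854*I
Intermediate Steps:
z = -22
sqrt(-3530 + (z - (1238 - 1*584))) = sqrt(-3530 + (-22 - (1238 - 1*584))) = sqrt(-3530 + (-22 - (1238 - 584))) = sqrt(-3530 + (-22 - 1*654)) = sqrt(-3530 + (-22 - 654)) = sqrt(-3530 - 676) = sqrt(-4206) = I*sqrt(4206)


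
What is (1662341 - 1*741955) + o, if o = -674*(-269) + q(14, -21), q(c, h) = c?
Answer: 1101706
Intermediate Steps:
o = 181320 (o = -674*(-269) + 14 = 181306 + 14 = 181320)
(1662341 - 1*741955) + o = (1662341 - 1*741955) + 181320 = (1662341 - 741955) + 181320 = 920386 + 181320 = 1101706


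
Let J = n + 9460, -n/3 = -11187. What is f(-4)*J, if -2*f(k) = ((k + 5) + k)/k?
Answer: -129063/8 ≈ -16133.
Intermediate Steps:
n = 33561 (n = -3*(-11187) = 33561)
f(k) = -(5 + 2*k)/(2*k) (f(k) = -((k + 5) + k)/(2*k) = -((5 + k) + k)/(2*k) = -(5 + 2*k)/(2*k))
J = 43021 (J = 33561 + 9460 = 43021)
f(-4)*J = ((-5/2 - 1*(-4))/(-4))*43021 = -(-5/2 + 4)/4*43021 = -1/4*3/2*43021 = -3/8*43021 = -129063/8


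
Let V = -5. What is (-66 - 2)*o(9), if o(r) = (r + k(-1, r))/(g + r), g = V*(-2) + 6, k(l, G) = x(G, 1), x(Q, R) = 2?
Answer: -748/25 ≈ -29.920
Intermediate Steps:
k(l, G) = 2
g = 16 (g = -5*(-2) + 6 = 10 + 6 = 16)
o(r) = (2 + r)/(16 + r) (o(r) = (r + 2)/(16 + r) = (2 + r)/(16 + r))
(-66 - 2)*o(9) = (-66 - 2)*((2 + 9)/(16 + 9)) = -68*11/25 = -748/25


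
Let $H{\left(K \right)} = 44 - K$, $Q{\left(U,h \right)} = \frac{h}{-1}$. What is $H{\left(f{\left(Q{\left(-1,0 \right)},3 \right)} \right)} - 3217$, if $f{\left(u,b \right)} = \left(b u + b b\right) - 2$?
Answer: $-3180$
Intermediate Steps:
$Q{\left(U,h \right)} = - h$ ($Q{\left(U,h \right)} = h \left(-1\right) = - h$)
$f{\left(u,b \right)} = -2 + b^{2} + b u$ ($f{\left(u,b \right)} = \left(b u + b^{2}\right) - 2 = \left(b^{2} + b u\right) - 2 = -2 + b^{2} + b u$)
$H{\left(f{\left(Q{\left(-1,0 \right)},3 \right)} \right)} - 3217 = \left(44 - \left(-2 + 3^{2} + 3 \left(\left(-1\right) 0\right)\right)\right) - 3217 = \left(44 - \left(-2 + 9 + 3 \cdot 0\right)\right) - 3217 = \left(44 - \left(-2 + 9 + 0\right)\right) - 3217 = \left(44 - 7\right) - 3217 = 37 - 3217 = -3180$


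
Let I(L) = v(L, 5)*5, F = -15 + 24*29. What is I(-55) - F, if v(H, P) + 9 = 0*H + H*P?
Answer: -2101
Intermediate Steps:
F = 681 (F = -15 + 696 = 681)
v(H, P) = -9 + H*P (v(H, P) = -9 + (0*H + H*P) = -9 + (0 + H*P) = -9 + H*P)
I(L) = -45 + 25*L (I(L) = (-9 + L*5)*5 = (-9 + 5*L)*5 = -45 + 25*L)
I(-55) - F = (-45 + 25*(-55)) - 1*681 = (-45 - 1375) - 681 = -1420 - 681 = -2101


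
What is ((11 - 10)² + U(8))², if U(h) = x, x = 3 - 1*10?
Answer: 36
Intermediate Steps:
x = -7 (x = 3 - 10 = -7)
U(h) = -7
((11 - 10)² + U(8))² = ((11 - 10)² - 7)² = (1² - 7)² = (1 - 7)² = (-6)² = 36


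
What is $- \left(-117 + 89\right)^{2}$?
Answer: $-784$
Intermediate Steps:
$- \left(-117 + 89\right)^{2} = - \left(-28\right)^{2} = \left(-1\right) 784 = -784$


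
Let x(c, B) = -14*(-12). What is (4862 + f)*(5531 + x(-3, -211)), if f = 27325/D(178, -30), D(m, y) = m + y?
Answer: 4256588799/148 ≈ 2.8761e+7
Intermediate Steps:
x(c, B) = 168
f = 27325/148 (f = 27325/(178 - 30) = 27325/148 ≈ 184.63)
(4862 + f)*(5531 + x(-3, -211)) = (4862 + 27325/148)*(5531 + 168) = (746901/148)*5699 = 4256588799/148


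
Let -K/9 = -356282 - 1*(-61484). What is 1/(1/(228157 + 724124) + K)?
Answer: 952281/2526574808143 ≈ 3.7691e-7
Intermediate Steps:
K = 2653182 (K = -9*(-356282 - 1*(-61484)) = -9*(-356282 + 61484) = -9*(-294798) = 2653182)
1/(1/(228157 + 724124) + K) = 1/(1/(228157 + 724124) + 2653182) = 1/(1/952281 + 2653182) = 1/(2526574808143/952281) = 952281/2526574808143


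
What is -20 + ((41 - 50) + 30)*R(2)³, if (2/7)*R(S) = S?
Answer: 7183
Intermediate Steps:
R(S) = 7*S/2
-20 + ((41 - 50) + 30)*R(2)³ = -20 + ((41 - 50) + 30)*((7/2)*2)³ = -20 + (-9 + 30)*7³ = -20 + 21*343 = -20 + 7203 = 7183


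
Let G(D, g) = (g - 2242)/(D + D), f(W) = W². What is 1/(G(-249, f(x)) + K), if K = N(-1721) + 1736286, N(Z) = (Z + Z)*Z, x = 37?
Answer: 166/1271554979 ≈ 1.3055e-7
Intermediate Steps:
N(Z) = 2*Z² (N(Z) = (2*Z)*Z = 2*Z²)
G(D, g) = (-2242 + g)/(2*D) (G(D, g) = (-2242 + g)/((2*D)) = (-2242 + g)*(1/(2*D)) = (-2242 + g)/(2*D))
K = 7659968 (K = 2*(-1721)² + 1736286 = 2*2961841 + 1736286 = 5923682 + 1736286 = 7659968)
1/(G(-249, f(x)) + K) = 1/((½)*(-2242 + 37²)/(-249) + 7659968) = 1/((½)*(-1/249)*(-2242 + 1369) + 7659968) = 1/((½)*(-1/249)*(-873) + 7659968) = 1/(291/166 + 7659968) = 1/(1271554979/166) = 166/1271554979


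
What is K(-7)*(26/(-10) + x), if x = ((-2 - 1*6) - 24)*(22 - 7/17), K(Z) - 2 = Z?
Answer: 58941/17 ≈ 3467.1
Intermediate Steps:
K(Z) = 2 + Z
x = -11744/17 (x = ((-2 - 6) - 24)*(22 - 7*1/17) = (-8 - 24)*(22 - 7/17) = -32*367/17 = -11744/17 ≈ -690.82)
K(-7)*(26/(-10) + x) = (2 - 7)*(26/(-10) - 11744/17) = -5*(26*(-⅒) - 11744/17) = -5*(-13/5 - 11744/17) = -5*(-58941/85) = 58941/17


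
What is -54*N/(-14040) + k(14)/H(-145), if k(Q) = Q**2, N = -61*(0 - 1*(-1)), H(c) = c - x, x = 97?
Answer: -32861/31460 ≈ -1.0445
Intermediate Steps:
H(c) = -97 + c (H(c) = c - 1*97 = c - 97 = -97 + c)
N = -61 (N = -61*(0 + 1) = -61*1 = -61)
-54*N/(-14040) + k(14)/H(-145) = -54*(-61)/(-14040) + 14**2/(-97 - 145) = 3294*(-1/14040) + 196/(-242) = -61/260 + 196*(-1/242) = -61/260 - 98/121 = -32861/31460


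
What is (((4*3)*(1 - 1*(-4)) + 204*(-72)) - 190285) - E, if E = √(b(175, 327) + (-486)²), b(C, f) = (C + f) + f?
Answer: -204913 - 5*√9481 ≈ -2.0540e+5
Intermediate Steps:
b(C, f) = C + 2*f
E = 5*√9481 (E = √((175 + 2*327) + (-486)²) = √((175 + 654) + 236196) = √(829 + 236196) = √237025 = 5*√9481 ≈ 486.85)
(((4*3)*(1 - 1*(-4)) + 204*(-72)) - 190285) - E = (((4*3)*(1 - 1*(-4)) + 204*(-72)) - 190285) - 5*√9481 = ((12*(1 + 4) - 14688) - 190285) - 5*√9481 = ((12*5 - 14688) - 190285) - 5*√9481 = ((60 - 14688) - 190285) - 5*√9481 = (-14628 - 190285) - 5*√9481 = -204913 - 5*√9481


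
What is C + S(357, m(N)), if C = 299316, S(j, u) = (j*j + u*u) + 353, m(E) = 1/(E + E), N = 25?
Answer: 1067795001/2500 ≈ 4.2712e+5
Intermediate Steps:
m(E) = 1/(2*E)
S(j, u) = 353 + j² + u² (S(j, u) = (j² + u²) + 353 = 353 + j² + u²)
C + S(357, m(N)) = 299316 + (353 + 357² + ((½)/25)²) = 299316 + (353 + 127449 + ((½)*(1/25))²) = 299316 + (353 + 127449 + (1/50)²) = 299316 + (353 + 127449 + 1/2500) = 299316 + 319505001/2500 = 1067795001/2500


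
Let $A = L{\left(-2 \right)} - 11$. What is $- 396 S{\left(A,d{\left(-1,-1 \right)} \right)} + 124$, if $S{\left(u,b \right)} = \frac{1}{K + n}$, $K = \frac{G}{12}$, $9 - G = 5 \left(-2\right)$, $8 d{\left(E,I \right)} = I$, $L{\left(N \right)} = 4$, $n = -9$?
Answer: $\frac{15788}{89} \approx 177.39$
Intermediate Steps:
$d{\left(E,I \right)} = \frac{I}{8}$
$G = 19$ ($G = 9 - 5 \left(-2\right) = 9 - -10 = 9 + 10 = 19$)
$A = -7$ ($A = 4 - 11 = -7$)
$K = \frac{19}{12} \approx 1.5833$
$S{\left(u,b \right)} = - \frac{12}{89}$ ($S{\left(u,b \right)} = \frac{1}{\frac{19}{12} - 9} = \frac{1}{- \frac{89}{12}} = - \frac{12}{89}$)
$- 396 S{\left(A,d{\left(-1,-1 \right)} \right)} + 124 = \left(-396\right) \left(- \frac{12}{89}\right) + 124 = \frac{4752}{89} + 124 = \frac{15788}{89}$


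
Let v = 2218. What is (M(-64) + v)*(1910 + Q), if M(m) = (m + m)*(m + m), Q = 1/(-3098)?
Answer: 55035681879/1549 ≈ 3.5530e+7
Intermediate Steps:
Q = -1/3098 ≈ -0.00032279
M(m) = 4*m**2 (M(m) = (2*m)*(2*m) = 4*m**2)
(M(-64) + v)*(1910 + Q) = (4*(-64)**2 + 2218)*(1910 - 1/3098) = (4*4096 + 2218)*(5917179/3098) = (16384 + 2218)*(5917179/3098) = 18602*(5917179/3098) = 55035681879/1549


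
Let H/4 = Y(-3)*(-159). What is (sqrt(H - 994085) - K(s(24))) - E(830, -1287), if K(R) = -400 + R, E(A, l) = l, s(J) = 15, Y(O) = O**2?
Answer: 1672 + I*sqrt(999809) ≈ 1672.0 + 999.9*I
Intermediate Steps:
H = -5724 (H = 4*((-3)**2*(-159)) = 4*(9*(-159)) = 4*(-1431) = -5724)
(sqrt(H - 994085) - K(s(24))) - E(830, -1287) = (sqrt(-5724 - 994085) - (-400 + 15)) - 1*(-1287) = (sqrt(-999809) - 1*(-385)) + 1287 = (I*sqrt(999809) + 385) + 1287 = (385 + I*sqrt(999809)) + 1287 = 1672 + I*sqrt(999809)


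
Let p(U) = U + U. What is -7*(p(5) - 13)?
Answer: 21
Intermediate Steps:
p(U) = 2*U
-7*(p(5) - 13) = -7*(2*5 - 13) = -7*(10 - 13) = -7*(-3) = 21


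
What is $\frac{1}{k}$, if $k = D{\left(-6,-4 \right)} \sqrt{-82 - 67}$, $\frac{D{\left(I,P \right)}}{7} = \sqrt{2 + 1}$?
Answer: $- \frac{i \sqrt{447}}{3129} \approx - 0.0067569 i$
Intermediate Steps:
$D{\left(I,P \right)} = 7 \sqrt{3}$ ($D{\left(I,P \right)} = 7 \sqrt{2 + 1} = 7 \sqrt{3}$)
$k = 7 i \sqrt{447}$ ($k = 7 \sqrt{3} \sqrt{-82 - 67} = 7 \sqrt{3} \sqrt{-149} = 7 \sqrt{3} i \sqrt{149} = 7 i \sqrt{447} \approx 148.0 i$)
$\frac{1}{k} = \frac{1}{7 i \sqrt{447}} = - \frac{i \sqrt{447}}{3129}$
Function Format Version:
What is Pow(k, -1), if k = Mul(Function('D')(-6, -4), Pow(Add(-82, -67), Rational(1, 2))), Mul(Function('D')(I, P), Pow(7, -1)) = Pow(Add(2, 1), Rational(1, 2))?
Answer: Mul(Rational(-1, 3129), I, Pow(447, Rational(1, 2))) ≈ Mul(-0.0067569, I)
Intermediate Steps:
Function('D')(I, P) = Mul(7, Pow(3, Rational(1, 2))) (Function('D')(I, P) = Mul(7, Pow(Add(2, 1), Rational(1, 2))) = Mul(7, Pow(3, Rational(1, 2))))
k = Mul(7, I, Pow(447, Rational(1, 2))) (k = Mul(Mul(7, Pow(3, Rational(1, 2))), Pow(Add(-82, -67), Rational(1, 2))) = Mul(Mul(7, Pow(3, Rational(1, 2))), Pow(-149, Rational(1, 2))) = Mul(Mul(7, Pow(3, Rational(1, 2))), Mul(I, Pow(149, Rational(1, 2)))) = Mul(7, I, Pow(447, Rational(1, 2))) ≈ Mul(148.00, I))
Pow(k, -1) = Pow(Mul(7, I, Pow(447, Rational(1, 2))), -1) = Mul(Rational(-1, 3129), I, Pow(447, Rational(1, 2)))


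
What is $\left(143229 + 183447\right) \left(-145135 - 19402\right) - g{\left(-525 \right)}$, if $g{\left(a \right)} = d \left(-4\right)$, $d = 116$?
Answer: $-53750288548$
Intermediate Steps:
$g{\left(a \right)} = -464$ ($g{\left(a \right)} = 116 \left(-4\right) = -464$)
$\left(143229 + 183447\right) \left(-145135 - 19402\right) - g{\left(-525 \right)} = \left(143229 + 183447\right) \left(-145135 - 19402\right) - -464 = 326676 \left(-164537\right) + 464 = -53750289012 + 464 = -53750288548$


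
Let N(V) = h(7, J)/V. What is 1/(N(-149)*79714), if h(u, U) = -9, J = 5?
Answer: 149/717426 ≈ 0.00020769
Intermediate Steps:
N(V) = -9/V
1/(N(-149)*79714) = 1/(-9/(-149)*79714) = (1/79714)/(-9*(-1/149)) = (1/79714)/(9/149) = (149/9)*(1/79714) = 149/717426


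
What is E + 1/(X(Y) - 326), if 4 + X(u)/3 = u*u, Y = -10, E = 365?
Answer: 13869/38 ≈ 364.97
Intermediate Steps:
X(u) = -12 + 3*u² (X(u) = -12 + 3*(u*u) = -12 + 3*u²)
E + 1/(X(Y) - 326) = 365 + 1/((-12 + 3*(-10)²) - 326) = 365 + 1/((-12 + 3*100) - 326) = 365 + 1/((-12 + 300) - 326) = 365 + 1/(288 - 326) = 365 + 1/(-38) = 365 - 1/38 = 13869/38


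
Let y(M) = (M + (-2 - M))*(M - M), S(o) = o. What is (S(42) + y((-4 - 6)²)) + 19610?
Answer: 19652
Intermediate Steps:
y(M) = 0 (y(M) = -2*0 = 0)
(S(42) + y((-4 - 6)²)) + 19610 = (42 + 0) + 19610 = 42 + 19610 = 19652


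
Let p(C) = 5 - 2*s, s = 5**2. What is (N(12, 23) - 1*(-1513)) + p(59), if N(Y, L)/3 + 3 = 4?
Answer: 1471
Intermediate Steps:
N(Y, L) = 3 (N(Y, L) = -9 + 3*4 = -9 + 12 = 3)
s = 25
p(C) = -45 (p(C) = 5 - 2*25 = 5 - 50 = -45)
(N(12, 23) - 1*(-1513)) + p(59) = (3 - 1*(-1513)) - 45 = (3 + 1513) - 45 = 1516 - 45 = 1471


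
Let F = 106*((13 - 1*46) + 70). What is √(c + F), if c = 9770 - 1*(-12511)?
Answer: √26203 ≈ 161.87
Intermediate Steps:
F = 3922 (F = 106*((13 - 46) + 70) = 106*(-33 + 70) = 106*37 = 3922)
c = 22281 (c = 9770 + 12511 = 22281)
√(c + F) = √(22281 + 3922) = √26203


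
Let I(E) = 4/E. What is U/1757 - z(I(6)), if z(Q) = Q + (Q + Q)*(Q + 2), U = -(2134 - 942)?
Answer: -77494/15813 ≈ -4.9007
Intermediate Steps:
U = -1192 (U = -1*1192 = -1192)
z(Q) = Q + 2*Q*(2 + Q) (z(Q) = Q + (2*Q)*(2 + Q) = Q + 2*Q*(2 + Q))
U/1757 - z(I(6)) = -1192/1757 - 4/6*(5 + 2*(4/6)) = -1192*1/1757 - 4*(⅙)*(5 + 2*(4*(⅙))) = -1192/1757 - 2*(5 + 2*(⅔))/3 = -1192/1757 - 2*(5 + 4/3)/3 = -1192/1757 - 2*19/(3*3) = -1192/1757 - 1*38/9 = -1192/1757 - 38/9 = -77494/15813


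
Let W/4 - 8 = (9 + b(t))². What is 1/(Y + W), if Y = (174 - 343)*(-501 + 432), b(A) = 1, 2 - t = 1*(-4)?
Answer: 1/12093 ≈ 8.2692e-5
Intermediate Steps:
t = 6 (t = 2 - (-4) = 2 - 1*(-4) = 2 + 4 = 6)
W = 432 (W = 32 + 4*(9 + 1)² = 32 + 4*10² = 32 + 4*100 = 32 + 400 = 432)
Y = 11661 (Y = -169*(-69) = 11661)
1/(Y + W) = 1/(11661 + 432) = 1/12093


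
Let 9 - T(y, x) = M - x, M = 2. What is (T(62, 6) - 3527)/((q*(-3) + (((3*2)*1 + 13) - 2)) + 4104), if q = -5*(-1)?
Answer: -1757/2053 ≈ -0.85582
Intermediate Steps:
q = 5
T(y, x) = 7 + x (T(y, x) = 9 - (2 - x) = 9 + (-2 + x) = 7 + x)
(T(62, 6) - 3527)/((q*(-3) + (((3*2)*1 + 13) - 2)) + 4104) = ((7 + 6) - 3527)/((5*(-3) + (((3*2)*1 + 13) - 2)) + 4104) = (13 - 3527)/((-15 + ((6*1 + 13) - 2)) + 4104) = -3514/((-15 + ((6 + 13) - 2)) + 4104) = -3514/((-15 + (19 - 2)) + 4104) = -3514/((-15 + 17) + 4104) = -3514/(2 + 4104) = -3514/4106 = -3514*1/4106 = -1757/2053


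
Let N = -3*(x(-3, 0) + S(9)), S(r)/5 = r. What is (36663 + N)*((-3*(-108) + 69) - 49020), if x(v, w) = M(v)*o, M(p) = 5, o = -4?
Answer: -1779164676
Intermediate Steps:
S(r) = 5*r
x(v, w) = -20 (x(v, w) = 5*(-4) = -20)
N = -75 (N = -3*(-20 + 5*9) = -3*(-20 + 45) = -3*25 = -75)
(36663 + N)*((-3*(-108) + 69) - 49020) = (36663 - 75)*((-3*(-108) + 69) - 49020) = 36588*((324 + 69) - 49020) = 36588*(393 - 49020) = 36588*(-48627) = -1779164676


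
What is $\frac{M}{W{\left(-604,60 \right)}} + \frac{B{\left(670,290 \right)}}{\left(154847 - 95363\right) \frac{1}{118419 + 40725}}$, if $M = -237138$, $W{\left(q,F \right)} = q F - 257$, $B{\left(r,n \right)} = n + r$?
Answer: $\frac{465837778506}{180915629} \approx 2574.9$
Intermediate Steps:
$W{\left(q,F \right)} = -257 + F q$ ($W{\left(q,F \right)} = F q - 257 = -257 + F q$)
$\frac{M}{W{\left(-604,60 \right)}} + \frac{B{\left(670,290 \right)}}{\left(154847 - 95363\right) \frac{1}{118419 + 40725}} = - \frac{237138}{-257 + 60 \left(-604\right)} + \frac{290 + 670}{\left(154847 - 95363\right) \frac{1}{118419 + 40725}} = - \frac{237138}{-257 - 36240} + \frac{960}{59484 \cdot \frac{1}{159144}} = - \frac{237138}{-36497} + \frac{960}{59484 \cdot \frac{1}{159144}} = \left(-237138\right) \left(- \frac{1}{36497}\right) + \frac{960}{\frac{4957}{13262}} = \frac{237138}{36497} + 960 \cdot \frac{13262}{4957} = \frac{237138}{36497} + \frac{12731520}{4957} = \frac{465837778506}{180915629}$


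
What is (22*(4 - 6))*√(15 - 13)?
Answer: -44*√2 ≈ -62.225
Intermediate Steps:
(22*(4 - 6))*√(15 - 13) = (22*(-2))*√2 = -44*√2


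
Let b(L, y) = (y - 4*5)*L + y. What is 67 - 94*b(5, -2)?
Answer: 10595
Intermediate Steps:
b(L, y) = y + L*(-20 + y) (b(L, y) = (y - 1*20)*L + y = (y - 20)*L + y = (-20 + y)*L + y = L*(-20 + y) + y = y + L*(-20 + y))
67 - 94*b(5, -2) = 67 - 94*(-2 - 20*5 + 5*(-2)) = 67 - 94*(-2 - 100 - 10) = 67 - 94*(-112) = 67 + 10528 = 10595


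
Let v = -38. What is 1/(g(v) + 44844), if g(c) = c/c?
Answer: 1/44845 ≈ 2.2299e-5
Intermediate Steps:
g(c) = 1
1/(g(v) + 44844) = 1/(1 + 44844) = 1/44845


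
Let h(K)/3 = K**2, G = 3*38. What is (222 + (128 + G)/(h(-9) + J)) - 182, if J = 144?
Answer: 15722/387 ≈ 40.625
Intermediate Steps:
G = 114
h(K) = 3*K**2
(222 + (128 + G)/(h(-9) + J)) - 182 = (222 + (128 + 114)/(3*(-9)**2 + 144)) - 182 = (222 + 242/(3*81 + 144)) - 182 = (222 + 242/(243 + 144)) - 182 = (222 + 242/387) - 182 = 86156/387 - 182 = 15722/387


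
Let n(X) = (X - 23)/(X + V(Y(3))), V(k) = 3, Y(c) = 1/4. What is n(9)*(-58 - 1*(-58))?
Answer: 0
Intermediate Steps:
Y(c) = ¼
n(X) = (-23 + X)/(3 + X) (n(X) = (X - 23)/(X + 3) = (-23 + X)/(3 + X))
n(9)*(-58 - 1*(-58)) = ((-23 + 9)/(3 + 9))*(-58 - 1*(-58)) = (-14/12)*(-58 + 58) = ((1/12)*(-14))*0 = -7/6*0 = 0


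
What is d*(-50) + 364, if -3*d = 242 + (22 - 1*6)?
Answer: 4664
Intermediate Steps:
d = -86 (d = -(242 + (22 - 1*6))/3 = -(242 + (22 - 6))/3 = -(242 + 16)/3 = -1/3*258 = -86)
d*(-50) + 364 = -86*(-50) + 364 = 4300 + 364 = 4664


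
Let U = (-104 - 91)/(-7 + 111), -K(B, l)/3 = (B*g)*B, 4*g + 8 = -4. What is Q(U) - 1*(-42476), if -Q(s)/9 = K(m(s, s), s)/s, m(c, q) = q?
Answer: 341023/8 ≈ 42628.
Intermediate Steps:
g = -3 (g = -2 + (1/4)*(-4) = -2 - 1 = -3)
K(B, l) = 9*B**2 (K(B, l) = -3*B*(-3)*B = -3*(-3*B)*B = -(-9)*B**2 = 9*B**2)
U = -15/8 (U = -195/104 = -195*1/104 = -15/8 ≈ -1.8750)
Q(s) = -81*s (Q(s) = -9*9*s**2/s = -81*s)
Q(U) - 1*(-42476) = -81*(-15/8) - 1*(-42476) = 1215/8 + 42476 = 341023/8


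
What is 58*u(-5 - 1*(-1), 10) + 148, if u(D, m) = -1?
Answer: 90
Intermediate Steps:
58*u(-5 - 1*(-1), 10) + 148 = 58*(-1) + 148 = -58 + 148 = 90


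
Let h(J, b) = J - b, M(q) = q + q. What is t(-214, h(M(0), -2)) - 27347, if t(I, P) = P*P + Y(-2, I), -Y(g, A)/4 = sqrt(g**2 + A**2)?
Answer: -27343 - 40*sqrt(458) ≈ -28199.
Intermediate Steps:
M(q) = 2*q
Y(g, A) = -4*sqrt(A**2 + g**2) (Y(g, A) = -4*sqrt(g**2 + A**2) = -4*sqrt(A**2 + g**2))
t(I, P) = P**2 - 4*sqrt(4 + I**2) (t(I, P) = P*P - 4*sqrt(I**2 + (-2)**2) = P**2 - 4*sqrt(I**2 + 4) = P**2 - 4*sqrt(4 + I**2))
t(-214, h(M(0), -2)) - 27347 = ((2*0 - 1*(-2))**2 - 4*sqrt(4 + (-214)**2)) - 27347 = ((0 + 2)**2 - 4*sqrt(4 + 45796)) - 27347 = (2**2 - 40*sqrt(458)) - 27347 = (4 - 40*sqrt(458)) - 27347 = -27343 - 40*sqrt(458)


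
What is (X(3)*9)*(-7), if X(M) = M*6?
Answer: -1134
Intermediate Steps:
X(M) = 6*M
(X(3)*9)*(-7) = ((6*3)*9)*(-7) = (18*9)*(-7) = 162*(-7) = -1134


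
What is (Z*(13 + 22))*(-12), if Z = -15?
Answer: 6300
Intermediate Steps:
(Z*(13 + 22))*(-12) = -15*(13 + 22)*(-12) = -15*35*(-12) = -525*(-12) = 6300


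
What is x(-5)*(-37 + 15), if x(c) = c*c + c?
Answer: -440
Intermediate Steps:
x(c) = c + c² (x(c) = c² + c = c + c²)
x(-5)*(-37 + 15) = (-5*(1 - 5))*(-37 + 15) = -5*(-4)*(-22) = 20*(-22) = -440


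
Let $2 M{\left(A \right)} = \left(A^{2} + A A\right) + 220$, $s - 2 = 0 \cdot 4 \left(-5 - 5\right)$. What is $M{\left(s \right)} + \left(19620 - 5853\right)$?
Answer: $13881$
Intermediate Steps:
$s = 2$ ($s = 2 + 0 \cdot 4 \left(-5 - 5\right) = 2 + 0 \left(-5 - 5\right) = 2 + 0 \left(-10\right) = 2 + 0 = 2$)
$M{\left(A \right)} = 110 + A^{2}$ ($M{\left(A \right)} = \frac{\left(A^{2} + A A\right) + 220}{2} = \frac{\left(A^{2} + A^{2}\right) + 220}{2} = \frac{2 A^{2} + 220}{2} = \frac{220 + 2 A^{2}}{2} = 110 + A^{2}$)
$M{\left(s \right)} + \left(19620 - 5853\right) = \left(110 + 2^{2}\right) + \left(19620 - 5853\right) = \left(110 + 4\right) + 13767 = 114 + 13767 = 13881$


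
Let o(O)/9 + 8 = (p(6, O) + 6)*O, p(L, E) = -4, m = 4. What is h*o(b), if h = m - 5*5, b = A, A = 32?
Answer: -10584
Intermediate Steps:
b = 32
h = -21 (h = 4 - 5*5 = 4 - 25 = -21)
o(O) = -72 + 18*O (o(O) = -72 + 9*((-4 + 6)*O) = -72 + 9*(2*O) = -72 + 18*O)
h*o(b) = -21*(-72 + 18*32) = -21*(-72 + 576) = -21*504 = -10584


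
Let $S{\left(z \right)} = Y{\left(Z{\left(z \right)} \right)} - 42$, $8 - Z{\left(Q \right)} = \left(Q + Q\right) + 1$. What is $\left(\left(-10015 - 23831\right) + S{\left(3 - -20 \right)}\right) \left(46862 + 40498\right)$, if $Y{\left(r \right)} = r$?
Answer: $-2963862720$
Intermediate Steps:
$Z{\left(Q \right)} = 7 - 2 Q$ ($Z{\left(Q \right)} = 8 - \left(\left(Q + Q\right) + 1\right) = 8 - \left(2 Q + 1\right) = 8 - \left(1 + 2 Q\right) = 7 - 2 Q$)
$S{\left(z \right)} = -35 - 2 z$ ($S{\left(z \right)} = \left(7 - 2 z\right) - 42 = -35 - 2 z$)
$\left(\left(-10015 - 23831\right) + S{\left(3 - -20 \right)}\right) \left(46862 + 40498\right) = \left(\left(-10015 - 23831\right) - \left(35 + 2 \left(3 - -20\right)\right)\right) \left(46862 + 40498\right) = \left(\left(-10015 - 23831\right) - \left(35 + 2 \left(3 + 20\right)\right)\right) 87360 = \left(-33846 - 81\right) 87360 = \left(-33927\right) 87360 = -2963862720$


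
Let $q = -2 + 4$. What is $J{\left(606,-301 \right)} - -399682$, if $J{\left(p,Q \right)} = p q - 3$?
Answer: $400891$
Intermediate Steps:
$q = 2$
$J{\left(p,Q \right)} = -3 + 2 p$ ($J{\left(p,Q \right)} = p 2 - 3 = 2 p - 3 = -3 + 2 p$)
$J{\left(606,-301 \right)} - -399682 = \left(-3 + 2 \cdot 606\right) - -399682 = \left(-3 + 1212\right) + 399682 = 1209 + 399682 = 400891$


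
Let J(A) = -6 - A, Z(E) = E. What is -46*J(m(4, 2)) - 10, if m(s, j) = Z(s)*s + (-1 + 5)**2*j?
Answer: 2474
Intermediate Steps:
m(s, j) = s**2 + 16*j (m(s, j) = s*s + (-1 + 5)**2*j = s**2 + 4**2*j = s**2 + 16*j)
-46*J(m(4, 2)) - 10 = -46*(-6 - (4**2 + 16*2)) - 10 = -46*(-6 - (16 + 32)) - 10 = -46*(-6 - 1*48) - 10 = -46*(-6 - 48) - 10 = -46*(-54) - 10 = 2484 - 10 = 2474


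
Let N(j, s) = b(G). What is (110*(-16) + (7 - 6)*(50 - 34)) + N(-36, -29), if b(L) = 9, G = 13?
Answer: -1735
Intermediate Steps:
N(j, s) = 9
(110*(-16) + (7 - 6)*(50 - 34)) + N(-36, -29) = (110*(-16) + (7 - 6)*(50 - 34)) + 9 = (-1760 + 1*16) + 9 = (-1760 + 16) + 9 = -1744 + 9 = -1735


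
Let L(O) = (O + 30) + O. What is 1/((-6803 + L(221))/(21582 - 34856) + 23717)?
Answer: 13274/314825789 ≈ 4.2163e-5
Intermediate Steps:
L(O) = 30 + 2*O (L(O) = (30 + O) + O = 30 + 2*O)
1/((-6803 + L(221))/(21582 - 34856) + 23717) = 1/((-6803 + (30 + 2*221))/(21582 - 34856) + 23717) = 1/((-6803 + (30 + 442))/(-13274) + 23717) = 1/((-6803 + 472)*(-1/13274) + 23717) = 1/(-6331*(-1/13274) + 23717) = 1/(6331/13274 + 23717) = 1/(314825789/13274) = 13274/314825789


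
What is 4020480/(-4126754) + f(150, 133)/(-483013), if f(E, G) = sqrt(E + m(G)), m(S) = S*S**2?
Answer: -2010240/2063377 - sqrt(2352787)/483013 ≈ -0.97742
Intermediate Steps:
m(S) = S**3
f(E, G) = sqrt(E + G**3)
4020480/(-4126754) + f(150, 133)/(-483013) = 4020480/(-4126754) + sqrt(150 + 133**3)/(-483013) = 4020480*(-1/4126754) + sqrt(150 + 2352637)*(-1/483013) = -2010240/2063377 + sqrt(2352787)*(-1/483013) = -2010240/2063377 - sqrt(2352787)/483013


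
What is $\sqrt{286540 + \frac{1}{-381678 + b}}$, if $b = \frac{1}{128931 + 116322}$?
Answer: $\frac{\sqrt{2510777159414191743325980211}}{93607674533} \approx 535.29$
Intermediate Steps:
$b = \frac{1}{245253} \approx 4.0774 \cdot 10^{-6}$
$\sqrt{286540 + \frac{1}{-381678 + b}} = \sqrt{286540 + \frac{1}{-381678 + \frac{1}{245253}}} = \sqrt{286540 + \frac{1}{- \frac{93607674533}{245253}}} = \sqrt{286540 - \frac{245253}{93607674533}} = \sqrt{\frac{26822343060440567}{93607674533}} = \frac{\sqrt{2510777159414191743325980211}}{93607674533}$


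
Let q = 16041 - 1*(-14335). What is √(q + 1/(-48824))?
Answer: √18102447907538/24412 ≈ 174.29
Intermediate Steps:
q = 30376 (q = 16041 + 14335 = 30376)
√(q + 1/(-48824)) = √(30376 + 1/(-48824)) = √(30376 - 1/48824) = √(1483077823/48824) = √18102447907538/24412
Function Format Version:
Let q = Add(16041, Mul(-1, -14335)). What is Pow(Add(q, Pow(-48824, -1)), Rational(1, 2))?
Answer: Mul(Rational(1, 24412), Pow(18102447907538, Rational(1, 2))) ≈ 174.29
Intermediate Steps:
q = 30376 (q = Add(16041, 14335) = 30376)
Pow(Add(q, Pow(-48824, -1)), Rational(1, 2)) = Pow(Add(30376, Pow(-48824, -1)), Rational(1, 2)) = Pow(Add(30376, Rational(-1, 48824)), Rational(1, 2)) = Pow(Rational(1483077823, 48824), Rational(1, 2)) = Mul(Rational(1, 24412), Pow(18102447907538, Rational(1, 2)))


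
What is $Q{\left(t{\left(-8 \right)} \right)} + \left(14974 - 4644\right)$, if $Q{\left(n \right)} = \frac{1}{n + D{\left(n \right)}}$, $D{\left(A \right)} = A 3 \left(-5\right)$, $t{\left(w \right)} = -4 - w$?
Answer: $\frac{578479}{56} \approx 10330.0$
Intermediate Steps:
$D{\left(A \right)} = - 15 A$ ($D{\left(A \right)} = 3 A \left(-5\right) = - 15 A$)
$Q{\left(n \right)} = - \frac{1}{14 n}$ ($Q{\left(n \right)} = \frac{1}{n - 15 n} = \frac{1}{\left(-14\right) n} = - \frac{1}{14 n}$)
$Q{\left(t{\left(-8 \right)} \right)} + \left(14974 - 4644\right) = - \frac{1}{14 \left(-4 - -8\right)} + \left(14974 - 4644\right) = - \frac{1}{14 \left(-4 + 8\right)} + 10330 = - \frac{1}{14 \cdot 4} + 10330 = \left(- \frac{1}{14}\right) \frac{1}{4} + 10330 = - \frac{1}{56} + 10330 = \frac{578479}{56}$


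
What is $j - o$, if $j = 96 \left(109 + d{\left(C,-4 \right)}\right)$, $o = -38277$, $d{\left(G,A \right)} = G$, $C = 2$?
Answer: $48933$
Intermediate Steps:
$j = 10656$ ($j = 96 \left(109 + 2\right) = 96 \cdot 111 = 10656$)
$j - o = 10656 - -38277 = 10656 + 38277 = 48933$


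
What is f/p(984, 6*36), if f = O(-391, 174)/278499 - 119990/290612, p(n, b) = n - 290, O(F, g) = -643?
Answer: -16801979263/28084497531636 ≈ -0.00059826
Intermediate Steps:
p(n, b) = -290 + n
f = -16801979263/40467575694 (f = -643/278499 - 119990/290612 = -643*1/278499 - 119990*1/290612 = -643/278499 - 59995/145306 = -16801979263/40467575694 ≈ -0.41520)
f/p(984, 6*36) = -16801979263/(40467575694*(-290 + 984)) = -16801979263/40467575694/694 = -16801979263/40467575694*1/694 = -16801979263/28084497531636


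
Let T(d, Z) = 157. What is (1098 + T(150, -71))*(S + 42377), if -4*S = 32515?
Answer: 171926215/4 ≈ 4.2982e+7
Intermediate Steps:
S = -32515/4 (S = -1/4*32515 = -32515/4 ≈ -8128.8)
(1098 + T(150, -71))*(S + 42377) = (1098 + 157)*(-32515/4 + 42377) = 1255*(136993/4) = 171926215/4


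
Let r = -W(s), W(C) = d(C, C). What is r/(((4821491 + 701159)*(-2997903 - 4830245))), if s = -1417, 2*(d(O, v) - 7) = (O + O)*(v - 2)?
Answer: 201073/4323212155220 ≈ 4.6510e-8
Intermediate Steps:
d(O, v) = 7 + O*(-2 + v) (d(O, v) = 7 + ((O + O)*(v - 2))/2 = 7 + ((2*O)*(-2 + v))/2 = 7 + (2*O*(-2 + v))/2 = 7 + O*(-2 + v))
W(C) = 7 + C² - 2*C (W(C) = 7 - 2*C + C*C = 7 - 2*C + C² = 7 + C² - 2*C)
r = -2010730 (r = -(7 + (-1417)² - 2*(-1417)) = -(7 + 2007889 + 2834) = -1*2010730 = -2010730)
r/(((4821491 + 701159)*(-2997903 - 4830245))) = -2010730*1/((-2997903 - 4830245)*(4821491 + 701159)) = -2010730/(5522650*(-7828148)) = -2010730/(-43232121552200) = -2010730*(-1/43232121552200) = 201073/4323212155220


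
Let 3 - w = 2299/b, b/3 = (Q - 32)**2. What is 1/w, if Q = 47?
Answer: -675/274 ≈ -2.4635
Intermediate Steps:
b = 675 (b = 3*(47 - 32)**2 = 3*15**2 = 3*225 = 675)
w = -274/675 (w = 3 - 2299/675 = -274/675 ≈ -0.40593)
1/w = 1/(-274/675) = -675/274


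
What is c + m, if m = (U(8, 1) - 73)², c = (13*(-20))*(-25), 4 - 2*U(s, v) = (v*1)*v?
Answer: 46449/4 ≈ 11612.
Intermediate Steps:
U(s, v) = 2 - v²/2 (U(s, v) = 2 - v*1*v/2 = 2 - v*v/2 = 2 - v²/2)
c = 6500 (c = -260*(-25) = 6500)
m = 20449/4 (m = ((2 - ½*1²) - 73)² = ((2 - ½*1) - 73)² = ((2 - ½) - 73)² = (3/2 - 73)² = (-143/2)² = 20449/4 ≈ 5112.3)
c + m = 6500 + 20449/4 = 46449/4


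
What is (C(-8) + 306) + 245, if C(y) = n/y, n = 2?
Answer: 2203/4 ≈ 550.75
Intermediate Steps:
C(y) = 2/y
(C(-8) + 306) + 245 = (2/(-8) + 306) + 245 = (2*(-⅛) + 306) + 245 = (-¼ + 306) + 245 = 1223/4 + 245 = 2203/4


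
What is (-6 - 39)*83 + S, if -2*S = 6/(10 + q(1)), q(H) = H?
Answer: -41088/11 ≈ -3735.3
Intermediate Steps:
S = -3/11 (S = -3/(10 + 1) = -3/11 ≈ -0.27273)
(-6 - 39)*83 + S = (-6 - 39)*83 - 3/11 = -45*83 - 3/11 = -3735 - 3/11 = -41088/11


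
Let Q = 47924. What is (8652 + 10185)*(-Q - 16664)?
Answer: -1216644156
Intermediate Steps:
(8652 + 10185)*(-Q - 16664) = (8652 + 10185)*(-1*47924 - 16664) = 18837*(-47924 - 16664) = 18837*(-64588) = -1216644156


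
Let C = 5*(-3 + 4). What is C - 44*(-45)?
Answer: 1985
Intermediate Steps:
C = 5 (C = 5*1 = 5)
C - 44*(-45) = 5 - 44*(-45) = 5 + 1980 = 1985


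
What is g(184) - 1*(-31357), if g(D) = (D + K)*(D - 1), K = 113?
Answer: 85708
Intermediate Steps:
g(D) = (-1 + D)*(113 + D) (g(D) = (D + 113)*(D - 1) = (113 + D)*(-1 + D) = (-1 + D)*(113 + D))
g(184) - 1*(-31357) = (-113 + 184**2 + 112*184) - 1*(-31357) = (-113 + 33856 + 20608) + 31357 = 54351 + 31357 = 85708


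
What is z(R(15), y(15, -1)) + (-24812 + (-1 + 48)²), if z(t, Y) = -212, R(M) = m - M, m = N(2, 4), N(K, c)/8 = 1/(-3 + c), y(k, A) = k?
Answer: -22815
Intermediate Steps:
N(K, c) = 8/(-3 + c)
m = 8 (m = 8/(-3 + 4) = 8/1 = 8*1 = 8)
R(M) = 8 - M
z(R(15), y(15, -1)) + (-24812 + (-1 + 48)²) = -212 + (-24812 + (-1 + 48)²) = -212 + (-24812 + 47²) = -212 + (-24812 + 2209) = -212 - 22603 = -22815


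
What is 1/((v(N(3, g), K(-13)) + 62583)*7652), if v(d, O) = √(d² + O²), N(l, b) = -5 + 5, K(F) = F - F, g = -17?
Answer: 1/478885116 ≈ 2.0882e-9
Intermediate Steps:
K(F) = 0
N(l, b) = 0
v(d, O) = √(O² + d²)
1/((v(N(3, g), K(-13)) + 62583)*7652) = 1/((√(0² + 0²) + 62583)*7652) = (1/7652)/(√(0 + 0) + 62583) = (1/7652)/(√0 + 62583) = (1/7652)/(0 + 62583) = (1/7652)/62583 = (1/62583)*(1/7652) = 1/478885116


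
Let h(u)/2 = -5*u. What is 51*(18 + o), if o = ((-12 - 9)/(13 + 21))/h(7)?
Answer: 18369/20 ≈ 918.45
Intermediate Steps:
h(u) = -10*u (h(u) = 2*(-5*u) = -10*u)
o = 3/340 (o = ((-12 - 9)/(13 + 21))/((-10*7)) = -21/34/(-70) = -21*1/34*(-1/70) = -21/34*(-1/70) = 3/340 ≈ 0.0088235)
51*(18 + o) = 51*(18 + 3/340) = 51*(6123/340) = 18369/20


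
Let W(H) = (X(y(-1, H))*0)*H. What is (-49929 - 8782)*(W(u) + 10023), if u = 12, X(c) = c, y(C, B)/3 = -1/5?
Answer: -588460353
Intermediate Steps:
y(C, B) = -⅗ (y(C, B) = 3*(-1/5) = 3*(-1*⅕) = 3*(-⅕) = -⅗)
W(H) = 0 (W(H) = (-⅗*0)*H = 0*H = 0)
(-49929 - 8782)*(W(u) + 10023) = (-49929 - 8782)*(0 + 10023) = -58711*10023 = -588460353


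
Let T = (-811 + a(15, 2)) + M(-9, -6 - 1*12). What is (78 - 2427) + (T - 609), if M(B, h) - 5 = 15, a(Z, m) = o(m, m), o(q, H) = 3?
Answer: -3746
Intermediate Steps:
a(Z, m) = 3
M(B, h) = 20 (M(B, h) = 5 + 15 = 20)
T = -788 (T = (-811 + 3) + 20 = -808 + 20 = -788)
(78 - 2427) + (T - 609) = (78 - 2427) + (-788 - 609) = -2349 - 1397 = -3746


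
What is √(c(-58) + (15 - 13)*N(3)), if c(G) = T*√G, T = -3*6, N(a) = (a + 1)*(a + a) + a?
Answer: 3*√(6 - 2*I*√58) ≈ 10.033 - 6.8314*I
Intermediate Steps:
N(a) = a + 2*a*(1 + a) (N(a) = (1 + a)*(2*a) + a = 2*a*(1 + a) + a = a + 2*a*(1 + a))
T = -18
c(G) = -18*√G
√(c(-58) + (15 - 13)*N(3)) = √(-18*I*√58 + (15 - 13)*(3*(3 + 2*3))) = √(-18*I*√58 + 2*(3*(3 + 6))) = √(-18*I*√58 + 2*(3*9)) = √(-18*I*√58 + 2*27) = √(-18*I*√58 + 54) = √(54 - 18*I*√58)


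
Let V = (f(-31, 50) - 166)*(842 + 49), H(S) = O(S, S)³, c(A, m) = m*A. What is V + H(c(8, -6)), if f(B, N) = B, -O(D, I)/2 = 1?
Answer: -175535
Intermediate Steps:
c(A, m) = A*m
O(D, I) = -2 (O(D, I) = -2*1 = -2)
H(S) = -8 (H(S) = (-2)³ = -8)
V = -175527 (V = (-31 - 166)*(842 + 49) = -197*891 = -175527)
V + H(c(8, -6)) = -175527 - 8 = -175535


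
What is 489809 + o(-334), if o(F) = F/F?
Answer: 489810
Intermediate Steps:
o(F) = 1
489809 + o(-334) = 489809 + 1 = 489810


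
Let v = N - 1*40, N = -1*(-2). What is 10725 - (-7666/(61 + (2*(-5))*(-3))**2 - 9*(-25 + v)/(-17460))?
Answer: 172314020243/16065140 ≈ 10726.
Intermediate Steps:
N = 2
v = -38 (v = 2 - 1*40 = 2 - 40 = -38)
10725 - (-7666/(61 + (2*(-5))*(-3))**2 - 9*(-25 + v)/(-17460)) = 10725 - (-7666/(61 + (2*(-5))*(-3))**2 - 9*(-25 - 38)/(-17460)) = 10725 - (-7666/(61 - 10*(-3))**2 - 9*(-63)*(-1/17460)) = 10725 - (-7666/(61 + 30)**2 + 567*(-1/17460)) = 10725 - (-7666/(91**2) - 63/1940) = 10725 - (-7666/8281 - 63/1940) = 10725 - 1*(-15393743/16065140) = 10725 + 15393743/16065140 = 172314020243/16065140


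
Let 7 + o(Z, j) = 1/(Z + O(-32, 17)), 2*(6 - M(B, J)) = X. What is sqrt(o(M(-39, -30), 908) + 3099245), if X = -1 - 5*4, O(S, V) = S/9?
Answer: 2*sqrt(42063633994)/233 ≈ 1760.5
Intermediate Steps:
O(S, V) = S/9 (O(S, V) = S*(1/9) = S/9)
X = -21 (X = -1 - 20 = -21)
M(B, J) = 33/2 (M(B, J) = 6 - 1/2*(-21) = 6 + 21/2 = 33/2)
o(Z, j) = -7 + 1/(-32/9 + Z) (o(Z, j) = -7 + 1/(Z + (1/9)*(-32)) = -7 + 1/(Z - 32/9) = -7 + 1/(-32/9 + Z))
sqrt(o(M(-39, -30), 908) + 3099245) = sqrt((233 - 63*33/2)/(-32 + 9*(33/2)) + 3099245) = sqrt((233 - 2079/2)/(-32 + 297/2) + 3099245) = sqrt(-1613/2/(233/2) + 3099245) = sqrt((2/233)*(-1613/2) + 3099245) = sqrt(-1613/233 + 3099245) = sqrt(722122472/233) = 2*sqrt(42063633994)/233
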